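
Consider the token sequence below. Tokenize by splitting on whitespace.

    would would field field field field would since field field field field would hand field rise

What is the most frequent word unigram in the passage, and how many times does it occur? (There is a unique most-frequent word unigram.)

"field", 9 times

Unigram frequencies (highest first):
  field: 9
  would: 4
  since: 1
  hand: 1
  rise: 1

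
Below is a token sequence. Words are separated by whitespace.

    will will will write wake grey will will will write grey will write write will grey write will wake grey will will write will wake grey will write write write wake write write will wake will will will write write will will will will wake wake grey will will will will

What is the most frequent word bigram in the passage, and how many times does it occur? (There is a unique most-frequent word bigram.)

Bigram frequencies (highest first):
  will will: 13
  will write: 6
  grey will: 5
  write write: 5
  write will: 5
  wake grey: 4
  … (8 more, each ≤ 4)

"will will", 13 times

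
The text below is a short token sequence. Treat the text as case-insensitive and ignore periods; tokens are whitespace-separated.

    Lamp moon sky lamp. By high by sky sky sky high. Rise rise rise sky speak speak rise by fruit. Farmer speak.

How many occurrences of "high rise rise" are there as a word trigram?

Scanning the 20 overlapping trigram windows for "high rise rise":
  position 11–13: high rise rise

1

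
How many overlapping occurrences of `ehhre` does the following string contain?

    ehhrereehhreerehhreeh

Sliding a length-5 window over the 21 characters (17 positions):
  position 1–5: ehhre
  position 8–12: ehhre
  position 15–19: ehhre

3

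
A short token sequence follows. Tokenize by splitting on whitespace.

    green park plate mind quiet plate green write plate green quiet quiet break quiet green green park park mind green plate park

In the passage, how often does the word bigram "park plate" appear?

Scanning the 21 overlapping bigram windows for "park plate":
  position 2–3: park plate

1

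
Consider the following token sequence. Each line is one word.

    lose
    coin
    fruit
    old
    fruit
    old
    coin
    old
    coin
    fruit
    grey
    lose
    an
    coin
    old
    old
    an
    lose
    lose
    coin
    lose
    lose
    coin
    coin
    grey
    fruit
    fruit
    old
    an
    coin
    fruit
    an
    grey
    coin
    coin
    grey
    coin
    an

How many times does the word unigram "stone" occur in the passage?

0

Scanning the 38 tokens for "stone":
  (none found)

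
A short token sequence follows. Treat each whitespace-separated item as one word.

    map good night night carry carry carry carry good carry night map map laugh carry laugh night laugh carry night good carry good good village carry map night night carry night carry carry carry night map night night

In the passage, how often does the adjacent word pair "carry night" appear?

Scanning the 37 overlapping bigram windows for "carry night":
  position 10–11: carry night
  position 19–20: carry night
  position 30–31: carry night
  position 34–35: carry night

4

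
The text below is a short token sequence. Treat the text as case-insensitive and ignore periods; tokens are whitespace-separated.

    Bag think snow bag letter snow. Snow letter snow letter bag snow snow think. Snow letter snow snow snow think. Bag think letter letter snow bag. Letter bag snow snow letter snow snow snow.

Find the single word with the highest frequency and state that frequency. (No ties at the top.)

Unigram frequencies (highest first):
  snow: 16
  letter: 8
  bag: 6
  think: 4

"snow", 16 times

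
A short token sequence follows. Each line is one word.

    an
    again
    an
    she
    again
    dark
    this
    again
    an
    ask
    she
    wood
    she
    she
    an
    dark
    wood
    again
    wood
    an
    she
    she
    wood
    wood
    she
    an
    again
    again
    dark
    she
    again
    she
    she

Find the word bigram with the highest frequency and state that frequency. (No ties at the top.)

Bigram frequencies (highest first):
  she she: 3
  an again: 2
  again an: 2
  an she: 2
  she again: 2
  again dark: 2
  … (16 more, each ≤ 2)

"she she", 3 times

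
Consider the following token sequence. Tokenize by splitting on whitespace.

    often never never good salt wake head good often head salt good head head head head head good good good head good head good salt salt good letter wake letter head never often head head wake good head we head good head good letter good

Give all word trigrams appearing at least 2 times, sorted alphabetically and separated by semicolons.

Trigram counts meeting the condition (at least 2 times):
  good head good: 3
  head good head: 2
  head head head: 3

good head good; head good head; head head head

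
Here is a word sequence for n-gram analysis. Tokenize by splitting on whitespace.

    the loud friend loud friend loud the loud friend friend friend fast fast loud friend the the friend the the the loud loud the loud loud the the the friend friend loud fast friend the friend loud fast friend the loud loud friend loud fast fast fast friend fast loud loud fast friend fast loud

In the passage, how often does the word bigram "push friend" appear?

0

Scanning the 54 overlapping bigram windows for "push friend":
  (none found)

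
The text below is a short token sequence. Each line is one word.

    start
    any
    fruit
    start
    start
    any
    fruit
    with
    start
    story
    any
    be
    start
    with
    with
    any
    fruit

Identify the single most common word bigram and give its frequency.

"any fruit", 3 times

Bigram frequencies (highest first):
  any fruit: 3
  start any: 2
  fruit start: 1
  start start: 1
  fruit with: 1
  with start: 1
  … (7 more, each ≤ 1)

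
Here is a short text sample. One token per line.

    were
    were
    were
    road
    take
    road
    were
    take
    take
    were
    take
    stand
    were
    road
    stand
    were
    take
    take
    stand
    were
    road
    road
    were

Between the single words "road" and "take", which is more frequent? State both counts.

"take" (6 vs 5)

"road": 5 occurrences
"take": 6 occurrences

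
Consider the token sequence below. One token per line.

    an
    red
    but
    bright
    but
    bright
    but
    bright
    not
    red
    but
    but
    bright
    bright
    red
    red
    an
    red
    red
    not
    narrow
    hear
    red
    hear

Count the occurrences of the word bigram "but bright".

4

Scanning the 23 overlapping bigram windows for "but bright":
  position 3–4: but bright
  position 5–6: but bright
  position 7–8: but bright
  position 12–13: but bright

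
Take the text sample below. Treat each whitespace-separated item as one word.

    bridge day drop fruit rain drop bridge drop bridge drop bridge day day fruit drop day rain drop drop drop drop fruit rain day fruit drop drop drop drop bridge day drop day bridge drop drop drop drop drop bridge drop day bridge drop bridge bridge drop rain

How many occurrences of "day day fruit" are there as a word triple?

Scanning the 46 overlapping trigram windows for "day day fruit":
  position 12–14: day day fruit

1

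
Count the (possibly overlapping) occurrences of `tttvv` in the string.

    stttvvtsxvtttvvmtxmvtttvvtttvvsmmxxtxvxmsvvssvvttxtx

4

Sliding a length-5 window over the 52 characters (48 positions):
  position 2–6: tttvv
  position 11–15: tttvv
  position 21–25: tttvv
  position 26–30: tttvv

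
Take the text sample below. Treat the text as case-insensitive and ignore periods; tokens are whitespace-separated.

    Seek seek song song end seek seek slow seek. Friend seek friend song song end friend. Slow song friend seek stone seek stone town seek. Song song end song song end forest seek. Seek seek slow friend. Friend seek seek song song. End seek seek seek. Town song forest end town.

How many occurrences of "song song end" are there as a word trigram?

Scanning the 49 overlapping trigram windows for "song song end":
  position 3–5: song song end
  position 13–15: song song end
  position 26–28: song song end
  position 29–31: song song end
  position 41–43: song song end

5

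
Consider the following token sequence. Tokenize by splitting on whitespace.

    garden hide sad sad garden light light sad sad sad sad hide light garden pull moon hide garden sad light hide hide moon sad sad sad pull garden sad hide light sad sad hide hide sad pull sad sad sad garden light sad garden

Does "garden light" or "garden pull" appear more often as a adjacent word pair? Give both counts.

"garden light" (2 vs 1)

"garden light": 2 occurrences
"garden pull": 1 occurrence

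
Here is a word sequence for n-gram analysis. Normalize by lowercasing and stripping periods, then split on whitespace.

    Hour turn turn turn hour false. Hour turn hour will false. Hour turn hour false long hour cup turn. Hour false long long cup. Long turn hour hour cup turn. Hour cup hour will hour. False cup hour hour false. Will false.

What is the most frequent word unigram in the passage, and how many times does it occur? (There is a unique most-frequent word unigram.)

Unigram frequencies (highest first):
  hour: 15
  turn: 8
  false: 7
  cup: 5
  long: 4
  will: 3

"hour", 15 times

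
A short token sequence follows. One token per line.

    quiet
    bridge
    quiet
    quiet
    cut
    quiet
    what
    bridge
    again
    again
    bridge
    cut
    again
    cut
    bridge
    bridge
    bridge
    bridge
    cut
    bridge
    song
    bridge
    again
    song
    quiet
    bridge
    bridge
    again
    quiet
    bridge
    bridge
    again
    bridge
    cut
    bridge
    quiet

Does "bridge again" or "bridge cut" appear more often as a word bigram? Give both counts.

"bridge again": 4 occurrences
"bridge cut": 3 occurrences

"bridge again" (4 vs 3)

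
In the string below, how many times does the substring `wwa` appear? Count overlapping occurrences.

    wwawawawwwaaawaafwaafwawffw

2

Sliding a length-3 window over the 27 characters (25 positions):
  position 1–3: wwa
  position 9–11: wwa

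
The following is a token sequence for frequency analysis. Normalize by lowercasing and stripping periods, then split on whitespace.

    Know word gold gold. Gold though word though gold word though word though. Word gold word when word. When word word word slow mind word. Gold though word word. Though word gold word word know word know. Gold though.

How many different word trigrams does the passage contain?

39 tokens → 37 trigram windows in total.
Repeated trigrams (each contributes count−1 duplicates):
  word though word: 3
  gold though word: 2
  though word gold: 2
  though word though: 2
  word gold word: 2
  word when word: 2
7 duplicate windows → 37 − 7 = 30 distinct.

30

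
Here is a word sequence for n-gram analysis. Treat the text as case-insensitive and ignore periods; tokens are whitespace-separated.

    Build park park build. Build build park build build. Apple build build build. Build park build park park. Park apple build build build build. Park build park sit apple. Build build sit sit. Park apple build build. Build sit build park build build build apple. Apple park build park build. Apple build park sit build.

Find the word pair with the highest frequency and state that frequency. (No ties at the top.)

Bigram frequencies (highest first):
  build build: 14
  build park: 9
  park build: 7
  apple build: 5
  park park: 3
  build apple: 3
  … (9 more, each ≤ 2)

"build build", 14 times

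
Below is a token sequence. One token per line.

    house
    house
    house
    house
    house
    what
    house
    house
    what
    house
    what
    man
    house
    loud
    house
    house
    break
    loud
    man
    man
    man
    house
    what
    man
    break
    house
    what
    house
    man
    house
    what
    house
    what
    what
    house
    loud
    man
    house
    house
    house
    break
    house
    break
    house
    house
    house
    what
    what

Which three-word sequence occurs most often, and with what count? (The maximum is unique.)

Trigram frequencies (highest first):
  house house house: 5
  house what house: 4
  house house what: 3
  what house what: 2
  house what man: 2
  house house break: 2
  … (25 more, each ≤ 2)

"house house house", 5 times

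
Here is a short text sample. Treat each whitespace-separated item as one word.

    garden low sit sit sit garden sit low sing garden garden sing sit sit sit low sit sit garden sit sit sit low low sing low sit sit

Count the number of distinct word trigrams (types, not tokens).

19

28 tokens → 26 trigram windows in total.
Repeated trigrams (each contributes count−1 duplicates):
  low sit sit: 3
  sit sit sit: 3
  sit garden sit: 2
  sit sit garden: 2
  sit sit low: 2
7 duplicate windows → 26 − 7 = 19 distinct.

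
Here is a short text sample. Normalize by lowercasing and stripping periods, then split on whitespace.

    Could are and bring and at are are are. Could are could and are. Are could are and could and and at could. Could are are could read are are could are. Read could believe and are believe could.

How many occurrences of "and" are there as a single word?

Scanning the 39 tokens for "and":
  position 3: and
  position 5: and
  position 13: and
  position 18: and
  position 20: and
  position 21: and
  position 36: and

7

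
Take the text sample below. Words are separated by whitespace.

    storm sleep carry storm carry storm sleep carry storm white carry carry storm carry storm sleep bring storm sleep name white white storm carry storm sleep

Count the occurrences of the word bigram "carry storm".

6

Scanning the 25 overlapping bigram windows for "carry storm":
  position 3–4: carry storm
  position 5–6: carry storm
  position 8–9: carry storm
  position 12–13: carry storm
  position 14–15: carry storm
  position 24–25: carry storm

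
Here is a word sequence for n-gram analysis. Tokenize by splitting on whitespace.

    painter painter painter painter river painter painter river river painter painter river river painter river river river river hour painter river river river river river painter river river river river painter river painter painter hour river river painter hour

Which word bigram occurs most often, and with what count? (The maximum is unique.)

Bigram frequencies (highest first):
  river river: 13
  painter river: 7
  river painter: 7
  painter painter: 6
  painter hour: 2
  river hour: 1
  … (2 more, each ≤ 1)

"river river", 13 times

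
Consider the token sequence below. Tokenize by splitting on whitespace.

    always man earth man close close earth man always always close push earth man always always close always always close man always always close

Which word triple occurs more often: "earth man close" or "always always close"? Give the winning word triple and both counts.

"earth man close": 1 occurrence
"always always close": 4 occurrences

"always always close" (4 vs 1)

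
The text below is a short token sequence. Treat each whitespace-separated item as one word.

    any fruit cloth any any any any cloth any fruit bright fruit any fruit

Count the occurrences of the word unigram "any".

Scanning the 14 tokens for "any":
  position 1: any
  position 4: any
  position 5: any
  position 6: any
  position 7: any
  position 9: any
  position 13: any

7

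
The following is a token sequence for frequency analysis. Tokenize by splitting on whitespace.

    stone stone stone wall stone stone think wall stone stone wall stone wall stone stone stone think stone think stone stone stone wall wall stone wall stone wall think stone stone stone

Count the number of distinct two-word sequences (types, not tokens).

32 tokens → 31 bigram windows in total.
Repeated bigrams (each contributes count−1 duplicates):
  stone stone: 10
  stone wall: 6
  wall stone: 6
  stone think: 3
  think stone: 3
23 duplicate windows → 31 − 23 = 8 distinct.

8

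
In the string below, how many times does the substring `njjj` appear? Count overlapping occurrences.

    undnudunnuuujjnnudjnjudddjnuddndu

Sliding a length-4 window over the 33 characters (30 positions):
  (no match at any position)

0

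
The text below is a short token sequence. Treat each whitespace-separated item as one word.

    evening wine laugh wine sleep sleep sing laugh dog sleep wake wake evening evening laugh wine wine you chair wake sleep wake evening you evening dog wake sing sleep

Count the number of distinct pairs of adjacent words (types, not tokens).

25

29 tokens → 28 bigram windows in total.
Repeated bigrams (each contributes count−1 duplicates):
  laugh wine: 2
  sleep wake: 2
  wake evening: 2
3 duplicate windows → 28 − 3 = 25 distinct.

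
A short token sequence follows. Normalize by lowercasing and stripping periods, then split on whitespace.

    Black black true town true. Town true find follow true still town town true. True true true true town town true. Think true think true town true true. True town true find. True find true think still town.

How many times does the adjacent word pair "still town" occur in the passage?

2

Scanning the 37 overlapping bigram windows for "still town":
  position 11–12: still town
  position 37–38: still town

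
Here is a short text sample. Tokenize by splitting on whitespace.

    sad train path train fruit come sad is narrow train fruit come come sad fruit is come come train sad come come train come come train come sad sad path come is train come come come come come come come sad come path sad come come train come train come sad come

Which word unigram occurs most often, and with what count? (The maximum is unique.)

Unigram frequencies (highest first):
  come: 24
  sad: 9
  train: 9
  path: 3
  fruit: 3
  is: 3
  … (1 more, each ≤ 1)

"come", 24 times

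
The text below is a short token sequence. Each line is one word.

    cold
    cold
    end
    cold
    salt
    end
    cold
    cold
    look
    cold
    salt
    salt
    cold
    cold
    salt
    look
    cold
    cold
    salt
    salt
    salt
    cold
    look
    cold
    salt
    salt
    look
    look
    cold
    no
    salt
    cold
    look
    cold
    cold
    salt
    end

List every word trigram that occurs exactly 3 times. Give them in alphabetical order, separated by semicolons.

Trigram counts meeting the condition (exactly 3 times):
  cold cold salt: 3
  cold look cold: 3
  cold salt salt: 3

cold cold salt; cold look cold; cold salt salt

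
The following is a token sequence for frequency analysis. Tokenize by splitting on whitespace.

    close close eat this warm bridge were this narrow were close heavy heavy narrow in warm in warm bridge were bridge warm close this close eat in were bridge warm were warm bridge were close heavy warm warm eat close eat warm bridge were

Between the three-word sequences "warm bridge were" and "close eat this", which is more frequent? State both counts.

"warm bridge were": 4 occurrences
"close eat this": 1 occurrence

"warm bridge were" (4 vs 1)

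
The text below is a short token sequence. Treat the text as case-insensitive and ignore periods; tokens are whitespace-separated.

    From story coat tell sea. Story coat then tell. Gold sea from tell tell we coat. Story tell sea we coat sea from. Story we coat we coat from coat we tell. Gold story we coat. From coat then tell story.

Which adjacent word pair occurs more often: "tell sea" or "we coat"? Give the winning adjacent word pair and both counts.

"tell sea": 2 occurrences
"we coat": 5 occurrences

"we coat" (5 vs 2)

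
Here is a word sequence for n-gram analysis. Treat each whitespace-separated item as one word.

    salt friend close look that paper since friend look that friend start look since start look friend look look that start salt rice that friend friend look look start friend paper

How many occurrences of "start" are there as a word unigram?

Scanning the 31 tokens for "start":
  position 12: start
  position 15: start
  position 21: start
  position 29: start

4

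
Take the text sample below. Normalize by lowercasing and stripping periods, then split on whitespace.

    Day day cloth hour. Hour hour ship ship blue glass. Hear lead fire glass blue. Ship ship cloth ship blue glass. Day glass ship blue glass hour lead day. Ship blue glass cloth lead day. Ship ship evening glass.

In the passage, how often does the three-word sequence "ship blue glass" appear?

Scanning the 37 overlapping trigram windows for "ship blue glass":
  position 8–10: ship blue glass
  position 19–21: ship blue glass
  position 24–26: ship blue glass
  position 30–32: ship blue glass

4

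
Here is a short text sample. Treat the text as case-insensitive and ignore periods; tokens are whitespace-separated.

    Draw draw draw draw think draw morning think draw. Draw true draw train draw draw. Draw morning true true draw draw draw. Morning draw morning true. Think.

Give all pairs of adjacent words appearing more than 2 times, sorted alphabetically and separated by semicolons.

Bigram counts meeting the condition (more than 2 times):
  draw draw: 8
  draw morning: 4

draw draw; draw morning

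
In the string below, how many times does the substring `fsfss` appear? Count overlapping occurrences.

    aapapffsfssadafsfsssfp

2

Sliding a length-5 window over the 22 characters (18 positions):
  position 7–11: fsfss
  position 15–19: fsfss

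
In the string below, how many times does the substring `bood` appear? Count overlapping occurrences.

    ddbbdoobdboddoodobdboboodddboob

Sliding a length-4 window over the 31 characters (28 positions):
  position 22–25: bood

1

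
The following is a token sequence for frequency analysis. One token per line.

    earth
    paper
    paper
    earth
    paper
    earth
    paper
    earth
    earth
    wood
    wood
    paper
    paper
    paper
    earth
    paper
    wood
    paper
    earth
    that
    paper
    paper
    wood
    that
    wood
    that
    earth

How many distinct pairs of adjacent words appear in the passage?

27 tokens → 26 bigram windows in total.
Repeated bigrams (each contributes count−1 duplicates):
  paper earth: 5
  earth paper: 4
  paper paper: 4
  paper wood: 2
  wood paper: 2
  wood that: 2
13 duplicate windows → 26 − 13 = 13 distinct.

13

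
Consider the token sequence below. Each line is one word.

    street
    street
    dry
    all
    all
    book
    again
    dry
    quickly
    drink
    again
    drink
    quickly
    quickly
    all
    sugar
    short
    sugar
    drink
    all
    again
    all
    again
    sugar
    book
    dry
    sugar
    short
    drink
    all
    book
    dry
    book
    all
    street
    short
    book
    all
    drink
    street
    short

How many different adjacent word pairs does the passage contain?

33

41 tokens → 40 bigram windows in total.
Repeated bigrams (each contributes count−1 duplicates):
  all again: 2
  all book: 2
  book all: 2
  book dry: 2
  drink all: 2
  street short: 2
  sugar short: 2
7 duplicate windows → 40 − 7 = 33 distinct.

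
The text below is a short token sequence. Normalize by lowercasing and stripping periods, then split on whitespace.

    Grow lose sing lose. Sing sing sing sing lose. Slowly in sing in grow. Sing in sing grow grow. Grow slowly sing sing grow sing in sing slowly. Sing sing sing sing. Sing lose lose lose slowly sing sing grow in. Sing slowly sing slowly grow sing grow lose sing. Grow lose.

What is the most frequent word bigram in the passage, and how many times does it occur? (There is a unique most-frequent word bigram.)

"sing sing", 9 times

Bigram frequencies (highest first):
  sing sing: 9
  sing grow: 5
  in sing: 4
  slowly sing: 4
  grow lose: 3
  lose sing: 3
  … (12 more, each ≤ 3)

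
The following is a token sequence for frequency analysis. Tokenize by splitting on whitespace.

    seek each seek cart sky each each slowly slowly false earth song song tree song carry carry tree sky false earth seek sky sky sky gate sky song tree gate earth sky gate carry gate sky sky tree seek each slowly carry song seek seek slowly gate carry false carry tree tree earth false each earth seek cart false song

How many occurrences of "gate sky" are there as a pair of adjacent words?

2

Scanning the 59 overlapping bigram windows for "gate sky":
  position 26–27: gate sky
  position 35–36: gate sky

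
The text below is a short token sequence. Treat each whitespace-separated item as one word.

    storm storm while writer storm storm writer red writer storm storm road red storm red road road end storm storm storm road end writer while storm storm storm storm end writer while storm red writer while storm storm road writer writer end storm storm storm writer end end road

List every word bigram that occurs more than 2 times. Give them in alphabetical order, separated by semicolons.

Bigram counts meeting the condition (more than 2 times):
  storm road: 3
  storm storm: 11
  while storm: 3
  writer while: 3

storm road; storm storm; while storm; writer while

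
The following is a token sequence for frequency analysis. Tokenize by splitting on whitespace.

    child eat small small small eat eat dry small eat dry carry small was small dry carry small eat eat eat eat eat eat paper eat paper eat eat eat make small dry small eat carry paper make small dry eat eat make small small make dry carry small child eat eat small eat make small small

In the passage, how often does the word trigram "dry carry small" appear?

Scanning the 55 overlapping trigram windows for "dry carry small":
  position 11–13: dry carry small
  position 16–18: dry carry small
  position 47–49: dry carry small

3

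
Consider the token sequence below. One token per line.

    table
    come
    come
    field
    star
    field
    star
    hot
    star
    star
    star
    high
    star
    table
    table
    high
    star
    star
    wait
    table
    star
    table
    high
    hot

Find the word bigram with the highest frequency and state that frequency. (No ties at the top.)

"star star", 3 times

Bigram frequencies (highest first):
  star star: 3
  field star: 2
  high star: 2
  star table: 2
  table high: 2
  table come: 1
  … (11 more, each ≤ 1)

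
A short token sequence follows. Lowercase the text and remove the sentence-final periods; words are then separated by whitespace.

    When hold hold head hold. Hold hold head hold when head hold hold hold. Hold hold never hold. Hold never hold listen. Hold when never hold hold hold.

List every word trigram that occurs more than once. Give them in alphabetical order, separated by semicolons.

head hold hold; hold head hold; hold hold head; hold hold hold; hold hold never; hold never hold; never hold hold

Trigram counts meeting the condition (more than once):
  head hold hold: 2
  hold head hold: 2
  hold hold head: 2
  hold hold hold: 5
  hold hold never: 2
  hold never hold: 2
  never hold hold: 2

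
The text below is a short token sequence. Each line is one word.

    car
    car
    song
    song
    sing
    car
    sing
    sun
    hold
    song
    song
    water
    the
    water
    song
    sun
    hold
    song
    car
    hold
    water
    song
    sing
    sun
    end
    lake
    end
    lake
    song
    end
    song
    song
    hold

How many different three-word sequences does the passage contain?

33 tokens → 31 trigram windows in total.
Repeated trigrams (each contributes count−1 duplicates):
  sun hold song: 2
1 duplicate windows → 31 − 1 = 30 distinct.

30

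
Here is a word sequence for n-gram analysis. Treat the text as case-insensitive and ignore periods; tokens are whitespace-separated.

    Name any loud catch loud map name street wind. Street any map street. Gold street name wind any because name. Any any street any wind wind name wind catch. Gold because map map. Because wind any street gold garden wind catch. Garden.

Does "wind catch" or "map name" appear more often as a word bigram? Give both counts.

"wind catch": 2 occurrences
"map name": 1 occurrence

"wind catch" (2 vs 1)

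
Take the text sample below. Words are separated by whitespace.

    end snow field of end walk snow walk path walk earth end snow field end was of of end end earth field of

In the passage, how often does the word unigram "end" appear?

Scanning the 23 tokens for "end":
  position 1: end
  position 5: end
  position 12: end
  position 15: end
  position 19: end
  position 20: end

6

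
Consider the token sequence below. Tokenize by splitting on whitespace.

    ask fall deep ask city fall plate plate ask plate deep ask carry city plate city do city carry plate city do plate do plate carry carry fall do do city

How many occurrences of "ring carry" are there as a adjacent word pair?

0

Scanning the 30 overlapping bigram windows for "ring carry":
  (none found)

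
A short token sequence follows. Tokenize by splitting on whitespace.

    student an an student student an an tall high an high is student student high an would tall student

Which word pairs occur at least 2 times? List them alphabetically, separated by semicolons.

an an; high an; student an; student student

Bigram counts meeting the condition (at least 2 times):
  an an: 2
  high an: 2
  student an: 2
  student student: 2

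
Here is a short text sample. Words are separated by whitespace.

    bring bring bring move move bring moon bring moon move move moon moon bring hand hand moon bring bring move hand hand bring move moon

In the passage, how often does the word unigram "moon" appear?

Scanning the 25 tokens for "moon":
  position 7: moon
  position 9: moon
  position 12: moon
  position 13: moon
  position 17: moon
  position 25: moon

6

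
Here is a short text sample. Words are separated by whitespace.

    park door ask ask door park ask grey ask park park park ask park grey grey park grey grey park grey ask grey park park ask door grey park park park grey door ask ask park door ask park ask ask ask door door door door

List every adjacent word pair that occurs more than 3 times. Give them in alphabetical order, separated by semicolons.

Bigram counts meeting the condition (more than 3 times):
  ask ask: 4
  ask park: 4
  grey park: 4
  park ask: 4
  park grey: 4
  park park: 5

ask ask; ask park; grey park; park ask; park grey; park park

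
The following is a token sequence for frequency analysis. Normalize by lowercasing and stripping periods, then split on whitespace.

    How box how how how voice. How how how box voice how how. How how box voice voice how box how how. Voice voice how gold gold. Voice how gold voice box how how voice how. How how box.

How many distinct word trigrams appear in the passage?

39 tokens → 37 trigram windows in total.
Repeated trigrams (each contributes count−1 duplicates):
  how how how: 5
  box how how: 3
  how how box: 3
  how how voice: 3
  voice how how: 3
  how box how: 2
  how box voice: 2
  how voice how: 2
  … (2 more repeated)
17 duplicate windows → 37 − 17 = 20 distinct.

20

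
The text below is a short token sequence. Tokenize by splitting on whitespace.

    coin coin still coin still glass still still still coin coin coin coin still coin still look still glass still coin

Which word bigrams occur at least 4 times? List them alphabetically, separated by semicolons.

coin coin; coin still; still coin

Bigram counts meeting the condition (at least 4 times):
  coin coin: 4
  coin still: 4
  still coin: 4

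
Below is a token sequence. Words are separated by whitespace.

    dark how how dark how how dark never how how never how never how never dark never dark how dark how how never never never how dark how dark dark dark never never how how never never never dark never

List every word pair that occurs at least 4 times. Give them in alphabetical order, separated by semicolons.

dark how; dark never; how dark; how how; how never; never how; never never

Bigram counts meeting the condition (at least 4 times):
  dark how: 5
  dark never: 4
  how dark: 5
  how how: 5
  how never: 5
  never how: 5
  never never: 5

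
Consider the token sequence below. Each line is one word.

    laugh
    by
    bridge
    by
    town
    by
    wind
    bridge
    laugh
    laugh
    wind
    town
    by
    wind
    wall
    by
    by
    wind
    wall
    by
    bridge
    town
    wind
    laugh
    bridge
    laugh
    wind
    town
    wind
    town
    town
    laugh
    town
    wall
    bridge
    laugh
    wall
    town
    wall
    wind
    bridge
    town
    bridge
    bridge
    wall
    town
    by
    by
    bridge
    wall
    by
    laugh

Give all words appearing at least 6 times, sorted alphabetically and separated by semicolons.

Unigram counts meeting the condition (at least 6 times):
  bridge: 9
  by: 10
  laugh: 8
  town: 10
  wall: 7
  wind: 8

bridge; by; laugh; town; wall; wind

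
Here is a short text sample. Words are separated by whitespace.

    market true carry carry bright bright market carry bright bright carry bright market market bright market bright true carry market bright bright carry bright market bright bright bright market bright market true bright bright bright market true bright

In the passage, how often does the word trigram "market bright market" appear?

2

Scanning the 36 overlapping trigram windows for "market bright market":
  position 14–16: market bright market
  position 29–31: market bright market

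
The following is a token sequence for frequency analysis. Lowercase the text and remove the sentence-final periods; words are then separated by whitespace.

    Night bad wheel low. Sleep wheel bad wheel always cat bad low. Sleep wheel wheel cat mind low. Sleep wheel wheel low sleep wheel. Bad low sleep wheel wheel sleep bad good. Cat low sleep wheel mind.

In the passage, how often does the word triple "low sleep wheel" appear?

Scanning the 35 overlapping trigram windows for "low sleep wheel":
  position 4–6: low sleep wheel
  position 12–14: low sleep wheel
  position 18–20: low sleep wheel
  position 22–24: low sleep wheel
  position 26–28: low sleep wheel
  position 34–36: low sleep wheel

6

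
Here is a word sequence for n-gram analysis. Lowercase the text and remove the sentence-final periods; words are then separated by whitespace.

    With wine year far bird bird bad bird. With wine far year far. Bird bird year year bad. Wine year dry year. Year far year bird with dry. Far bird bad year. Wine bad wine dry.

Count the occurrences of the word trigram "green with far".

Scanning the 34 overlapping trigram windows for "green with far":
  (none found)

0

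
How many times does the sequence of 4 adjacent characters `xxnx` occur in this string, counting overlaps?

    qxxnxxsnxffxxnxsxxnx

3

Sliding a length-4 window over the 20 characters (17 positions):
  position 2–5: xxnx
  position 12–15: xxnx
  position 17–20: xxnx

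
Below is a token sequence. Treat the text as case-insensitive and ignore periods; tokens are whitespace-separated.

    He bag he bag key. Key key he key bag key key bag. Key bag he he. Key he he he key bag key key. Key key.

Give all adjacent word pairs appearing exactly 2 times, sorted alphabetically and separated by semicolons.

bag he; he bag; key he

Bigram counts meeting the condition (exactly 2 times):
  bag he: 2
  he bag: 2
  key he: 2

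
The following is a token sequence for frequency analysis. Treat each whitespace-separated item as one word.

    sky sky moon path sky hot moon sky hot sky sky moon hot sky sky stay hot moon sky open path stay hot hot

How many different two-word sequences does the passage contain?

24 tokens → 23 bigram windows in total.
Repeated bigrams (each contributes count−1 duplicates):
  sky sky: 3
  hot moon: 2
  hot sky: 2
  moon sky: 2
  sky hot: 2
  sky moon: 2
  stay hot: 2
8 duplicate windows → 23 − 8 = 15 distinct.

15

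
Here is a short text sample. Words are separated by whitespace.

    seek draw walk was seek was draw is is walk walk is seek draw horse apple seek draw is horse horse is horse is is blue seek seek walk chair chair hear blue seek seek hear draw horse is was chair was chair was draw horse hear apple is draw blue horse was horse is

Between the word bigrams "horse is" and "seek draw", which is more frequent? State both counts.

"horse is": 4 occurrences
"seek draw": 3 occurrences

"horse is" (4 vs 3)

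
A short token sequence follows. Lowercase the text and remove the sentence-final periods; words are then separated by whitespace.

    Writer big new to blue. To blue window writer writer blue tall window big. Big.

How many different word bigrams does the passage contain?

13

15 tokens → 14 bigram windows in total.
Repeated bigrams (each contributes count−1 duplicates):
  to blue: 2
1 duplicate windows → 14 − 1 = 13 distinct.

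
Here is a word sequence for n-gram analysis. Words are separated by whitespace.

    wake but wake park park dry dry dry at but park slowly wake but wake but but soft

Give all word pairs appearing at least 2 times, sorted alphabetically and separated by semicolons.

Bigram counts meeting the condition (at least 2 times):
  but wake: 2
  dry dry: 2
  wake but: 3

but wake; dry dry; wake but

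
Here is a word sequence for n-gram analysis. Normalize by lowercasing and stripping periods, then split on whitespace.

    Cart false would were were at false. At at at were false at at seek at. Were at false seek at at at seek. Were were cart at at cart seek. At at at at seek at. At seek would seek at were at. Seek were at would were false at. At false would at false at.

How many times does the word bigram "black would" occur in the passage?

Scanning the 56 overlapping bigram windows for "black would":
  (none found)

0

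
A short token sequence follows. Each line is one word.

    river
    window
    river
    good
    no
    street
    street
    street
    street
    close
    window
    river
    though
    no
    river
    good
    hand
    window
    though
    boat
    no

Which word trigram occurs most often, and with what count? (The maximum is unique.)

"street street street", 2 times

Trigram frequencies (highest first):
  street street street: 2
  river window river: 1
  window river good: 1
  river good no: 1
  good no street: 1
  no street street: 1
  … (12 more, each ≤ 1)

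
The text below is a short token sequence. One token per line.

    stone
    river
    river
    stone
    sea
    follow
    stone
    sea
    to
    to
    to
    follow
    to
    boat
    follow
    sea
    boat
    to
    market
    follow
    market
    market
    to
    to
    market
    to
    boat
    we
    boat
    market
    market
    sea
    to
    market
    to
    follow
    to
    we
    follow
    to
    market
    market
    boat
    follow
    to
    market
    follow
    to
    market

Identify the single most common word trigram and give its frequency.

"follow to market", 3 times

Trigram frequencies (highest first):
  follow to market: 3
  to follow to: 2
  to market follow: 2
  to market to: 2
  stone river river: 1
  river river stone: 1
  … (36 more, each ≤ 1)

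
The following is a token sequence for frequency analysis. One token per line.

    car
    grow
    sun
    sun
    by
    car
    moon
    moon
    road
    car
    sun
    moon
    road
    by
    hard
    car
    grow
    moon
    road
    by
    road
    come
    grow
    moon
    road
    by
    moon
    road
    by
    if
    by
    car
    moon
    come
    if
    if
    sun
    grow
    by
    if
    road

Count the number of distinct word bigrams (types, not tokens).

41 tokens → 40 bigram windows in total.
Repeated bigrams (each contributes count−1 duplicates):
  moon road: 5
  road by: 4
  by car: 2
  by if: 2
  car grow: 2
  car moon: 2
  grow moon: 2
12 duplicate windows → 40 − 12 = 28 distinct.

28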